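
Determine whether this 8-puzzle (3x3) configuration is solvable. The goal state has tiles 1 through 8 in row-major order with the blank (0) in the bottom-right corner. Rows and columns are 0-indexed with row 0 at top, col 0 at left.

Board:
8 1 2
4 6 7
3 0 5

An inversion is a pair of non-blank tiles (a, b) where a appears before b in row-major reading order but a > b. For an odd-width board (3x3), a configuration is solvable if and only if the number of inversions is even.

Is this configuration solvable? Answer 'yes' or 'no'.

Inversions (pairs i<j in row-major order where tile[i] > tile[j] > 0): 12
12 is even, so the puzzle is solvable.

Answer: yes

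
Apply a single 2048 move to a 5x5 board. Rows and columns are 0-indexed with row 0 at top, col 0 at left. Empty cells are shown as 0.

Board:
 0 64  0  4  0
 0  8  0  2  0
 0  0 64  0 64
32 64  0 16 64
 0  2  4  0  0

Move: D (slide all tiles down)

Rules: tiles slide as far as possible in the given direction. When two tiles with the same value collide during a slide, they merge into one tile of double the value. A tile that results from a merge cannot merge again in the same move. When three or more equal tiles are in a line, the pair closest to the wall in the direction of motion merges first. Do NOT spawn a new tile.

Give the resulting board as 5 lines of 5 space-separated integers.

Slide down:
col 0: [0, 0, 0, 32, 0] -> [0, 0, 0, 0, 32]
col 1: [64, 8, 0, 64, 2] -> [0, 64, 8, 64, 2]
col 2: [0, 0, 64, 0, 4] -> [0, 0, 0, 64, 4]
col 3: [4, 2, 0, 16, 0] -> [0, 0, 4, 2, 16]
col 4: [0, 0, 64, 64, 0] -> [0, 0, 0, 0, 128]

Answer:   0   0   0   0   0
  0  64   0   0   0
  0   8   0   4   0
  0  64  64   2   0
 32   2   4  16 128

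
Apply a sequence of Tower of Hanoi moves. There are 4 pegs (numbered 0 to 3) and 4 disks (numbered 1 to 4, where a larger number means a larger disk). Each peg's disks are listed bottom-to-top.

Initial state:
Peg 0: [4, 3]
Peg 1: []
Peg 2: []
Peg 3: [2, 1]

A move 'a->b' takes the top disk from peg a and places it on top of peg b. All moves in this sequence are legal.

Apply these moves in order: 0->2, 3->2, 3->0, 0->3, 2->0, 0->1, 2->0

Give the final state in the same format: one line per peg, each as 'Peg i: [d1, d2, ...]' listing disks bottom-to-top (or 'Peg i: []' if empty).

Answer: Peg 0: [4, 3]
Peg 1: [1]
Peg 2: []
Peg 3: [2]

Derivation:
After move 1 (0->2):
Peg 0: [4]
Peg 1: []
Peg 2: [3]
Peg 3: [2, 1]

After move 2 (3->2):
Peg 0: [4]
Peg 1: []
Peg 2: [3, 1]
Peg 3: [2]

After move 3 (3->0):
Peg 0: [4, 2]
Peg 1: []
Peg 2: [3, 1]
Peg 3: []

After move 4 (0->3):
Peg 0: [4]
Peg 1: []
Peg 2: [3, 1]
Peg 3: [2]

After move 5 (2->0):
Peg 0: [4, 1]
Peg 1: []
Peg 2: [3]
Peg 3: [2]

After move 6 (0->1):
Peg 0: [4]
Peg 1: [1]
Peg 2: [3]
Peg 3: [2]

After move 7 (2->0):
Peg 0: [4, 3]
Peg 1: [1]
Peg 2: []
Peg 3: [2]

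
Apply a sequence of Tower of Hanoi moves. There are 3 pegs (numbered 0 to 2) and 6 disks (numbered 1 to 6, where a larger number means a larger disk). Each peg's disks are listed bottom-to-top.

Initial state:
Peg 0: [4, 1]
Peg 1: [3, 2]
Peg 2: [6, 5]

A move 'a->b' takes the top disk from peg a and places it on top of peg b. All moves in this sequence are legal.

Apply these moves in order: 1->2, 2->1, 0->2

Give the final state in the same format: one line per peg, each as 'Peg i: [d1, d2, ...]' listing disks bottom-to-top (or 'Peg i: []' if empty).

Answer: Peg 0: [4]
Peg 1: [3, 2]
Peg 2: [6, 5, 1]

Derivation:
After move 1 (1->2):
Peg 0: [4, 1]
Peg 1: [3]
Peg 2: [6, 5, 2]

After move 2 (2->1):
Peg 0: [4, 1]
Peg 1: [3, 2]
Peg 2: [6, 5]

After move 3 (0->2):
Peg 0: [4]
Peg 1: [3, 2]
Peg 2: [6, 5, 1]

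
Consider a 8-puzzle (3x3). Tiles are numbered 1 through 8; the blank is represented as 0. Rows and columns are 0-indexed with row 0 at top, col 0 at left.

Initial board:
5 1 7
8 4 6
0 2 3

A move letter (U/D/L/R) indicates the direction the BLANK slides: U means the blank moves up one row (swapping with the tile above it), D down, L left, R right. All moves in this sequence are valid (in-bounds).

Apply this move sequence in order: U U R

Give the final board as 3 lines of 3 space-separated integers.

After move 1 (U):
5 1 7
0 4 6
8 2 3

After move 2 (U):
0 1 7
5 4 6
8 2 3

After move 3 (R):
1 0 7
5 4 6
8 2 3

Answer: 1 0 7
5 4 6
8 2 3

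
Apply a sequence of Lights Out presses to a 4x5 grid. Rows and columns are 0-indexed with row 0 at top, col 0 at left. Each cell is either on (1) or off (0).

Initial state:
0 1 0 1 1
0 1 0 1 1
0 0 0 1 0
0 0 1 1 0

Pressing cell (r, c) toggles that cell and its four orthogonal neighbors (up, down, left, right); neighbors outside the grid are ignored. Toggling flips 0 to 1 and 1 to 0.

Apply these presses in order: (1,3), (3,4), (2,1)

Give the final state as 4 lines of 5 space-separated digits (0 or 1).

After press 1 at (1,3):
0 1 0 0 1
0 1 1 0 0
0 0 0 0 0
0 0 1 1 0

After press 2 at (3,4):
0 1 0 0 1
0 1 1 0 0
0 0 0 0 1
0 0 1 0 1

After press 3 at (2,1):
0 1 0 0 1
0 0 1 0 0
1 1 1 0 1
0 1 1 0 1

Answer: 0 1 0 0 1
0 0 1 0 0
1 1 1 0 1
0 1 1 0 1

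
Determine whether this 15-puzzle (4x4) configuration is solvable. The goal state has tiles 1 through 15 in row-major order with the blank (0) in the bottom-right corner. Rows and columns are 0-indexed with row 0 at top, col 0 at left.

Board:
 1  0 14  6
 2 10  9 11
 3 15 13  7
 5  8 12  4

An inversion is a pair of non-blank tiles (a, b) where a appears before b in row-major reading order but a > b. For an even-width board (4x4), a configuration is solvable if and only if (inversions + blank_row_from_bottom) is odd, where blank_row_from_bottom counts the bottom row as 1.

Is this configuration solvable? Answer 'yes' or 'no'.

Answer: no

Derivation:
Inversions: 48
Blank is in row 0 (0-indexed from top), which is row 4 counting from the bottom (bottom = 1).
48 + 4 = 52, which is even, so the puzzle is not solvable.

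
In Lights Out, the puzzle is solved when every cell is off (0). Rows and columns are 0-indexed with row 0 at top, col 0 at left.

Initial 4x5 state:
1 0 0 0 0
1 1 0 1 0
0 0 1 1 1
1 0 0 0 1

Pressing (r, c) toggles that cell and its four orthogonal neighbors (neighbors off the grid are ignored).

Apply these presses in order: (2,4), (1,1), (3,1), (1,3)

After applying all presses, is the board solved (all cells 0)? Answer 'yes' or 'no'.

Answer: no

Derivation:
After press 1 at (2,4):
1 0 0 0 0
1 1 0 1 1
0 0 1 0 0
1 0 0 0 0

After press 2 at (1,1):
1 1 0 0 0
0 0 1 1 1
0 1 1 0 0
1 0 0 0 0

After press 3 at (3,1):
1 1 0 0 0
0 0 1 1 1
0 0 1 0 0
0 1 1 0 0

After press 4 at (1,3):
1 1 0 1 0
0 0 0 0 0
0 0 1 1 0
0 1 1 0 0

Lights still on: 7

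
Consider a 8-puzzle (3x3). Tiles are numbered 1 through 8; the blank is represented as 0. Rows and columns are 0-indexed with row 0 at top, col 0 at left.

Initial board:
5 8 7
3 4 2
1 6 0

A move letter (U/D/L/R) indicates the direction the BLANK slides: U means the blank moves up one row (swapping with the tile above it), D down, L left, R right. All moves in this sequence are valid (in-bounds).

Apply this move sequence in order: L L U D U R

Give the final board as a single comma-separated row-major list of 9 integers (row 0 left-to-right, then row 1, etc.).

After move 1 (L):
5 8 7
3 4 2
1 0 6

After move 2 (L):
5 8 7
3 4 2
0 1 6

After move 3 (U):
5 8 7
0 4 2
3 1 6

After move 4 (D):
5 8 7
3 4 2
0 1 6

After move 5 (U):
5 8 7
0 4 2
3 1 6

After move 6 (R):
5 8 7
4 0 2
3 1 6

Answer: 5, 8, 7, 4, 0, 2, 3, 1, 6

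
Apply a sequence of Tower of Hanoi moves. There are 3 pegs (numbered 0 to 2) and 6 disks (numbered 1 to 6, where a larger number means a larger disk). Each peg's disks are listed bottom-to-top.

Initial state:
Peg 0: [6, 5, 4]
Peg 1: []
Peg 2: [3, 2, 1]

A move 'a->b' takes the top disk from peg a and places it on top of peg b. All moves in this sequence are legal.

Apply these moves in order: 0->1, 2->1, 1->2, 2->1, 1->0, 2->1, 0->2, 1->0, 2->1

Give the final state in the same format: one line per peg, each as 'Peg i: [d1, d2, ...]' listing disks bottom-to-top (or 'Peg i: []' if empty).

Answer: Peg 0: [6, 5, 2]
Peg 1: [4, 1]
Peg 2: [3]

Derivation:
After move 1 (0->1):
Peg 0: [6, 5]
Peg 1: [4]
Peg 2: [3, 2, 1]

After move 2 (2->1):
Peg 0: [6, 5]
Peg 1: [4, 1]
Peg 2: [3, 2]

After move 3 (1->2):
Peg 0: [6, 5]
Peg 1: [4]
Peg 2: [3, 2, 1]

After move 4 (2->1):
Peg 0: [6, 5]
Peg 1: [4, 1]
Peg 2: [3, 2]

After move 5 (1->0):
Peg 0: [6, 5, 1]
Peg 1: [4]
Peg 2: [3, 2]

After move 6 (2->1):
Peg 0: [6, 5, 1]
Peg 1: [4, 2]
Peg 2: [3]

After move 7 (0->2):
Peg 0: [6, 5]
Peg 1: [4, 2]
Peg 2: [3, 1]

After move 8 (1->0):
Peg 0: [6, 5, 2]
Peg 1: [4]
Peg 2: [3, 1]

After move 9 (2->1):
Peg 0: [6, 5, 2]
Peg 1: [4, 1]
Peg 2: [3]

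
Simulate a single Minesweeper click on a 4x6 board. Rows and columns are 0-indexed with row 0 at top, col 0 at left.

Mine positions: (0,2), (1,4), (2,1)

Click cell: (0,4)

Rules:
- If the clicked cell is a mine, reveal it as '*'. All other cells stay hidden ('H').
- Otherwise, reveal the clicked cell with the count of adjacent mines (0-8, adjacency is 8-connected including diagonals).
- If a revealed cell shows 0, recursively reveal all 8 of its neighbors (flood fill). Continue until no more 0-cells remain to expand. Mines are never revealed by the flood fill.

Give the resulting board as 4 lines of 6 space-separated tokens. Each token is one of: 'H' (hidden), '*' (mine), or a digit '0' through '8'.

H H H H 1 H
H H H H H H
H H H H H H
H H H H H H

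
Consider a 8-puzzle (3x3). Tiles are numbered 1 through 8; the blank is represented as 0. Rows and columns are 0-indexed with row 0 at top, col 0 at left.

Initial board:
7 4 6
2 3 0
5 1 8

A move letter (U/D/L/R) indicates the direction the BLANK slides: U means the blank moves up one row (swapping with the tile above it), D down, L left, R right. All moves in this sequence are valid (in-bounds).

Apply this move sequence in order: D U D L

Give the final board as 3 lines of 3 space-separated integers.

After move 1 (D):
7 4 6
2 3 8
5 1 0

After move 2 (U):
7 4 6
2 3 0
5 1 8

After move 3 (D):
7 4 6
2 3 8
5 1 0

After move 4 (L):
7 4 6
2 3 8
5 0 1

Answer: 7 4 6
2 3 8
5 0 1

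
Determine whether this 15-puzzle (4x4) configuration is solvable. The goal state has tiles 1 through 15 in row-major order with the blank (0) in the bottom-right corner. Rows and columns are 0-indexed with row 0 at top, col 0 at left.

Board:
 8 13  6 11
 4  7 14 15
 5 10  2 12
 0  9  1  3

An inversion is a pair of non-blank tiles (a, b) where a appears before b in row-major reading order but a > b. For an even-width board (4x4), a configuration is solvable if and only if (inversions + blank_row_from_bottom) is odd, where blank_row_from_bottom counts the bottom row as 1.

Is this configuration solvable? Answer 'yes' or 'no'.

Inversions: 65
Blank is in row 3 (0-indexed from top), which is row 1 counting from the bottom (bottom = 1).
65 + 1 = 66, which is even, so the puzzle is not solvable.

Answer: no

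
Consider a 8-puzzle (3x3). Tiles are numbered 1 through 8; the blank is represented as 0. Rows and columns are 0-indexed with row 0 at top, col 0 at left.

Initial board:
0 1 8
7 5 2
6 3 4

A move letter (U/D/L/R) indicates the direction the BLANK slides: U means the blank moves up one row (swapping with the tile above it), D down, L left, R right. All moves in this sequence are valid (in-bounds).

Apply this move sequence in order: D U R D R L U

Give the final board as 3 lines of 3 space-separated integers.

After move 1 (D):
7 1 8
0 5 2
6 3 4

After move 2 (U):
0 1 8
7 5 2
6 3 4

After move 3 (R):
1 0 8
7 5 2
6 3 4

After move 4 (D):
1 5 8
7 0 2
6 3 4

After move 5 (R):
1 5 8
7 2 0
6 3 4

After move 6 (L):
1 5 8
7 0 2
6 3 4

After move 7 (U):
1 0 8
7 5 2
6 3 4

Answer: 1 0 8
7 5 2
6 3 4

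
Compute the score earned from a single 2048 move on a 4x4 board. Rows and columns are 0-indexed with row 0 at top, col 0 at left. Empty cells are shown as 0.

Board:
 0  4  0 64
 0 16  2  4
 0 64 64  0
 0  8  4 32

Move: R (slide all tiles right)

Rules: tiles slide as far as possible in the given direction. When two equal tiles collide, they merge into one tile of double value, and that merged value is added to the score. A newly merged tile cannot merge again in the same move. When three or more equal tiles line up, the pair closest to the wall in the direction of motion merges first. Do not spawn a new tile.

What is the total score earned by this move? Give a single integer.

Answer: 128

Derivation:
Slide right:
row 0: [0, 4, 0, 64] -> [0, 0, 4, 64]  score +0 (running 0)
row 1: [0, 16, 2, 4] -> [0, 16, 2, 4]  score +0 (running 0)
row 2: [0, 64, 64, 0] -> [0, 0, 0, 128]  score +128 (running 128)
row 3: [0, 8, 4, 32] -> [0, 8, 4, 32]  score +0 (running 128)
Board after move:
  0   0   4  64
  0  16   2   4
  0   0   0 128
  0   8   4  32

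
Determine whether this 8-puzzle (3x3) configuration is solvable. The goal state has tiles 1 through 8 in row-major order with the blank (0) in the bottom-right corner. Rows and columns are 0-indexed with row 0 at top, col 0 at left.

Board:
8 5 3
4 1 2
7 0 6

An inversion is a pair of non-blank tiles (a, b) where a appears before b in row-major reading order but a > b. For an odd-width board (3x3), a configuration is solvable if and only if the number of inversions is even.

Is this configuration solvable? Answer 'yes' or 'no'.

Inversions (pairs i<j in row-major order where tile[i] > tile[j] > 0): 16
16 is even, so the puzzle is solvable.

Answer: yes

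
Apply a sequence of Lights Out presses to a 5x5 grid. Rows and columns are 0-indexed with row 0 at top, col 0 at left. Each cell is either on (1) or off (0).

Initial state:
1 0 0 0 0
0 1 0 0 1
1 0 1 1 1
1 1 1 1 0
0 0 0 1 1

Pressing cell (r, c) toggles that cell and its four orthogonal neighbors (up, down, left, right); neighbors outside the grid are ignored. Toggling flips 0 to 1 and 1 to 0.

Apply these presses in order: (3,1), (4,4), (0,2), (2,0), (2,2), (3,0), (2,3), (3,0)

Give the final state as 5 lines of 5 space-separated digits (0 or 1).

Answer: 1 1 1 1 0
1 1 0 1 1
0 1 1 1 0
1 0 1 0 1
0 1 0 0 0

Derivation:
After press 1 at (3,1):
1 0 0 0 0
0 1 0 0 1
1 1 1 1 1
0 0 0 1 0
0 1 0 1 1

After press 2 at (4,4):
1 0 0 0 0
0 1 0 0 1
1 1 1 1 1
0 0 0 1 1
0 1 0 0 0

After press 3 at (0,2):
1 1 1 1 0
0 1 1 0 1
1 1 1 1 1
0 0 0 1 1
0 1 0 0 0

After press 4 at (2,0):
1 1 1 1 0
1 1 1 0 1
0 0 1 1 1
1 0 0 1 1
0 1 0 0 0

After press 5 at (2,2):
1 1 1 1 0
1 1 0 0 1
0 1 0 0 1
1 0 1 1 1
0 1 0 0 0

After press 6 at (3,0):
1 1 1 1 0
1 1 0 0 1
1 1 0 0 1
0 1 1 1 1
1 1 0 0 0

After press 7 at (2,3):
1 1 1 1 0
1 1 0 1 1
1 1 1 1 0
0 1 1 0 1
1 1 0 0 0

After press 8 at (3,0):
1 1 1 1 0
1 1 0 1 1
0 1 1 1 0
1 0 1 0 1
0 1 0 0 0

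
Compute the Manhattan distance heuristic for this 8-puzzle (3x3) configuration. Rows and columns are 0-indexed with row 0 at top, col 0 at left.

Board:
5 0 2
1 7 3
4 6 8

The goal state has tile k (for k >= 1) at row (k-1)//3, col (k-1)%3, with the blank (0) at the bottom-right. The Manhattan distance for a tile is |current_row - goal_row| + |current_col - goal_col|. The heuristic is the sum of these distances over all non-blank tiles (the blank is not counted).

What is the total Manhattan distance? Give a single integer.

Tile 5: at (0,0), goal (1,1), distance |0-1|+|0-1| = 2
Tile 2: at (0,2), goal (0,1), distance |0-0|+|2-1| = 1
Tile 1: at (1,0), goal (0,0), distance |1-0|+|0-0| = 1
Tile 7: at (1,1), goal (2,0), distance |1-2|+|1-0| = 2
Tile 3: at (1,2), goal (0,2), distance |1-0|+|2-2| = 1
Tile 4: at (2,0), goal (1,0), distance |2-1|+|0-0| = 1
Tile 6: at (2,1), goal (1,2), distance |2-1|+|1-2| = 2
Tile 8: at (2,2), goal (2,1), distance |2-2|+|2-1| = 1
Sum: 2 + 1 + 1 + 2 + 1 + 1 + 2 + 1 = 11

Answer: 11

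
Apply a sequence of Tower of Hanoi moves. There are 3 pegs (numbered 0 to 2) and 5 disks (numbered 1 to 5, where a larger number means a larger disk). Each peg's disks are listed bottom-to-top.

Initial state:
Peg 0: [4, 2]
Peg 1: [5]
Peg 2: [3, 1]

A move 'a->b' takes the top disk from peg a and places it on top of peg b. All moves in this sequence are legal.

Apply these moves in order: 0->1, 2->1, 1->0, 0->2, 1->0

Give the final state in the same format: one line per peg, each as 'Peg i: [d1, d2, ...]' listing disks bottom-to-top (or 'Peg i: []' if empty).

Answer: Peg 0: [4, 2]
Peg 1: [5]
Peg 2: [3, 1]

Derivation:
After move 1 (0->1):
Peg 0: [4]
Peg 1: [5, 2]
Peg 2: [3, 1]

After move 2 (2->1):
Peg 0: [4]
Peg 1: [5, 2, 1]
Peg 2: [3]

After move 3 (1->0):
Peg 0: [4, 1]
Peg 1: [5, 2]
Peg 2: [3]

After move 4 (0->2):
Peg 0: [4]
Peg 1: [5, 2]
Peg 2: [3, 1]

After move 5 (1->0):
Peg 0: [4, 2]
Peg 1: [5]
Peg 2: [3, 1]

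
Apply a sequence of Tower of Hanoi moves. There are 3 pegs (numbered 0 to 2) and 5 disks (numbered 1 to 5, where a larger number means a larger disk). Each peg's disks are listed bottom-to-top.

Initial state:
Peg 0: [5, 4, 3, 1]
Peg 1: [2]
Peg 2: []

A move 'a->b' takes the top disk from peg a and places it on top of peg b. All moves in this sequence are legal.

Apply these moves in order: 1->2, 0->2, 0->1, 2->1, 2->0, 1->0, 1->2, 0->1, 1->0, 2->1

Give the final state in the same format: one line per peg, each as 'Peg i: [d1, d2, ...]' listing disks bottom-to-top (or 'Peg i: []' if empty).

After move 1 (1->2):
Peg 0: [5, 4, 3, 1]
Peg 1: []
Peg 2: [2]

After move 2 (0->2):
Peg 0: [5, 4, 3]
Peg 1: []
Peg 2: [2, 1]

After move 3 (0->1):
Peg 0: [5, 4]
Peg 1: [3]
Peg 2: [2, 1]

After move 4 (2->1):
Peg 0: [5, 4]
Peg 1: [3, 1]
Peg 2: [2]

After move 5 (2->0):
Peg 0: [5, 4, 2]
Peg 1: [3, 1]
Peg 2: []

After move 6 (1->0):
Peg 0: [5, 4, 2, 1]
Peg 1: [3]
Peg 2: []

After move 7 (1->2):
Peg 0: [5, 4, 2, 1]
Peg 1: []
Peg 2: [3]

After move 8 (0->1):
Peg 0: [5, 4, 2]
Peg 1: [1]
Peg 2: [3]

After move 9 (1->0):
Peg 0: [5, 4, 2, 1]
Peg 1: []
Peg 2: [3]

After move 10 (2->1):
Peg 0: [5, 4, 2, 1]
Peg 1: [3]
Peg 2: []

Answer: Peg 0: [5, 4, 2, 1]
Peg 1: [3]
Peg 2: []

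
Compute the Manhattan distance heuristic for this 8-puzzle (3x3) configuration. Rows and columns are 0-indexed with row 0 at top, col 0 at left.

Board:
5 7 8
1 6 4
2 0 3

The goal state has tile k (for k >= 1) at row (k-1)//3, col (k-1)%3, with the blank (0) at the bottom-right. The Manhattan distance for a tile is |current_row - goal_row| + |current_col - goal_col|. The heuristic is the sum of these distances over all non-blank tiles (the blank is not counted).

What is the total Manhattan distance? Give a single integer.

Answer: 17

Derivation:
Tile 5: (0,0)->(1,1) = 2
Tile 7: (0,1)->(2,0) = 3
Tile 8: (0,2)->(2,1) = 3
Tile 1: (1,0)->(0,0) = 1
Tile 6: (1,1)->(1,2) = 1
Tile 4: (1,2)->(1,0) = 2
Tile 2: (2,0)->(0,1) = 3
Tile 3: (2,2)->(0,2) = 2
Sum: 2 + 3 + 3 + 1 + 1 + 2 + 3 + 2 = 17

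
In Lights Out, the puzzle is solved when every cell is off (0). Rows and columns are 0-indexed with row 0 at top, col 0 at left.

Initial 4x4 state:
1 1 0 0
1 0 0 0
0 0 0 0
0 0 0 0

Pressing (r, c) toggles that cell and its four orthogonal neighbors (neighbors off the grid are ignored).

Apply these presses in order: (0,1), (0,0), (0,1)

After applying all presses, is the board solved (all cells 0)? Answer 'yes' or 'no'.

After press 1 at (0,1):
0 0 1 0
1 1 0 0
0 0 0 0
0 0 0 0

After press 2 at (0,0):
1 1 1 0
0 1 0 0
0 0 0 0
0 0 0 0

After press 3 at (0,1):
0 0 0 0
0 0 0 0
0 0 0 0
0 0 0 0

Lights still on: 0

Answer: yes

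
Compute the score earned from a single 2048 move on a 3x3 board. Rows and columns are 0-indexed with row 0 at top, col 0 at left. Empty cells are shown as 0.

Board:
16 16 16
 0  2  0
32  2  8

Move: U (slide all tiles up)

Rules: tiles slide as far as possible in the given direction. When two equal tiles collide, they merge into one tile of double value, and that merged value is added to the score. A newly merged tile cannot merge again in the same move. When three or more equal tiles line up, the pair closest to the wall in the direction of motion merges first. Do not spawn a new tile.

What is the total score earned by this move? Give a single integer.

Answer: 4

Derivation:
Slide up:
col 0: [16, 0, 32] -> [16, 32, 0]  score +0 (running 0)
col 1: [16, 2, 2] -> [16, 4, 0]  score +4 (running 4)
col 2: [16, 0, 8] -> [16, 8, 0]  score +0 (running 4)
Board after move:
16 16 16
32  4  8
 0  0  0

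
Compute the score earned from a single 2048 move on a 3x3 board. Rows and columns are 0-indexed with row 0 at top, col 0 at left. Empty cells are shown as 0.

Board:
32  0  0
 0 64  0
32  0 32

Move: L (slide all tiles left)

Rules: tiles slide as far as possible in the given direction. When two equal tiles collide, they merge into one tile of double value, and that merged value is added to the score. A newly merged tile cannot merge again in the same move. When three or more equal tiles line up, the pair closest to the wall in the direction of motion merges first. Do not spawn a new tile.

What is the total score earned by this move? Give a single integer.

Answer: 64

Derivation:
Slide left:
row 0: [32, 0, 0] -> [32, 0, 0]  score +0 (running 0)
row 1: [0, 64, 0] -> [64, 0, 0]  score +0 (running 0)
row 2: [32, 0, 32] -> [64, 0, 0]  score +64 (running 64)
Board after move:
32  0  0
64  0  0
64  0  0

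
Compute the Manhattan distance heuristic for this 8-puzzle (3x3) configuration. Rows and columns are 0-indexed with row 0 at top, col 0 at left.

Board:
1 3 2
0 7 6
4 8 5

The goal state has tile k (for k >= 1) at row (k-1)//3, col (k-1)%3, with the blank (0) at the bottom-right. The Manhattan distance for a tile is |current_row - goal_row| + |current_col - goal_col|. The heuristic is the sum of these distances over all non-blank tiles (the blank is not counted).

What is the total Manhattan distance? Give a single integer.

Tile 1: at (0,0), goal (0,0), distance |0-0|+|0-0| = 0
Tile 3: at (0,1), goal (0,2), distance |0-0|+|1-2| = 1
Tile 2: at (0,2), goal (0,1), distance |0-0|+|2-1| = 1
Tile 7: at (1,1), goal (2,0), distance |1-2|+|1-0| = 2
Tile 6: at (1,2), goal (1,2), distance |1-1|+|2-2| = 0
Tile 4: at (2,0), goal (1,0), distance |2-1|+|0-0| = 1
Tile 8: at (2,1), goal (2,1), distance |2-2|+|1-1| = 0
Tile 5: at (2,2), goal (1,1), distance |2-1|+|2-1| = 2
Sum: 0 + 1 + 1 + 2 + 0 + 1 + 0 + 2 = 7

Answer: 7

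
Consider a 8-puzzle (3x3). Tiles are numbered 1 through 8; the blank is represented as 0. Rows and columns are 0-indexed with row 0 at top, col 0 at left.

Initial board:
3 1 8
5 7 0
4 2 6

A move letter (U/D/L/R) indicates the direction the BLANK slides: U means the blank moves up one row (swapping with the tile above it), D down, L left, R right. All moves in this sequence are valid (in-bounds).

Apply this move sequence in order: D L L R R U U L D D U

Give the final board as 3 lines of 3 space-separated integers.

After move 1 (D):
3 1 8
5 7 6
4 2 0

After move 2 (L):
3 1 8
5 7 6
4 0 2

After move 3 (L):
3 1 8
5 7 6
0 4 2

After move 4 (R):
3 1 8
5 7 6
4 0 2

After move 5 (R):
3 1 8
5 7 6
4 2 0

After move 6 (U):
3 1 8
5 7 0
4 2 6

After move 7 (U):
3 1 0
5 7 8
4 2 6

After move 8 (L):
3 0 1
5 7 8
4 2 6

After move 9 (D):
3 7 1
5 0 8
4 2 6

After move 10 (D):
3 7 1
5 2 8
4 0 6

After move 11 (U):
3 7 1
5 0 8
4 2 6

Answer: 3 7 1
5 0 8
4 2 6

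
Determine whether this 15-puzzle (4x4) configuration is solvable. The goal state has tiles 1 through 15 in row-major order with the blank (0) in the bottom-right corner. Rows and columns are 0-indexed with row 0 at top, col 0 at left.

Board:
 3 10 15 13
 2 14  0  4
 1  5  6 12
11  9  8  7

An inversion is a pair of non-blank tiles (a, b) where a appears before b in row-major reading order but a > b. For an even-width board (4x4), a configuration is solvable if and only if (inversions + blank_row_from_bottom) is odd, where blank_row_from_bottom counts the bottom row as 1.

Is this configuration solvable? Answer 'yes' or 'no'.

Inversions: 53
Blank is in row 1 (0-indexed from top), which is row 3 counting from the bottom (bottom = 1).
53 + 3 = 56, which is even, so the puzzle is not solvable.

Answer: no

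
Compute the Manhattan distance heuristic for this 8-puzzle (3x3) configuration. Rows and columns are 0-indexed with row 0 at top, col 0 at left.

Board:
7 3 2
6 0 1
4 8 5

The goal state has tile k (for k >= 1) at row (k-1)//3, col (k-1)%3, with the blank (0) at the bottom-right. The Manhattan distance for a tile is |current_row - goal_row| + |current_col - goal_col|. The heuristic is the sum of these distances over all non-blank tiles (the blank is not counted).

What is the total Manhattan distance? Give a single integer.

Answer: 12

Derivation:
Tile 7: (0,0)->(2,0) = 2
Tile 3: (0,1)->(0,2) = 1
Tile 2: (0,2)->(0,1) = 1
Tile 6: (1,0)->(1,2) = 2
Tile 1: (1,2)->(0,0) = 3
Tile 4: (2,0)->(1,0) = 1
Tile 8: (2,1)->(2,1) = 0
Tile 5: (2,2)->(1,1) = 2
Sum: 2 + 1 + 1 + 2 + 3 + 1 + 0 + 2 = 12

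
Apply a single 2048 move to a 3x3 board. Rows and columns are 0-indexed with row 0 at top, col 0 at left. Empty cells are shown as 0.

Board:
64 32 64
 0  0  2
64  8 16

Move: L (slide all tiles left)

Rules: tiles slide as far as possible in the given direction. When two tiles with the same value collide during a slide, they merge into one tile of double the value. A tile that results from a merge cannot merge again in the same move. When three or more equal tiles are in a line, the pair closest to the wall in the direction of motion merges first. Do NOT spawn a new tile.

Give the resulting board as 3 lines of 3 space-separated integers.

Slide left:
row 0: [64, 32, 64] -> [64, 32, 64]
row 1: [0, 0, 2] -> [2, 0, 0]
row 2: [64, 8, 16] -> [64, 8, 16]

Answer: 64 32 64
 2  0  0
64  8 16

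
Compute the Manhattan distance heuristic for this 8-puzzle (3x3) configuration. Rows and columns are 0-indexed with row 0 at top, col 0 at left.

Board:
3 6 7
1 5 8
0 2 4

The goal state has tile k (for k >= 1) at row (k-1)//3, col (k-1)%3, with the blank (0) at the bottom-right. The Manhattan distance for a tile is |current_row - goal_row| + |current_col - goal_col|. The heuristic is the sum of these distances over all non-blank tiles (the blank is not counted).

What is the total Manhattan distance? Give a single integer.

Answer: 16

Derivation:
Tile 3: at (0,0), goal (0,2), distance |0-0|+|0-2| = 2
Tile 6: at (0,1), goal (1,2), distance |0-1|+|1-2| = 2
Tile 7: at (0,2), goal (2,0), distance |0-2|+|2-0| = 4
Tile 1: at (1,0), goal (0,0), distance |1-0|+|0-0| = 1
Tile 5: at (1,1), goal (1,1), distance |1-1|+|1-1| = 0
Tile 8: at (1,2), goal (2,1), distance |1-2|+|2-1| = 2
Tile 2: at (2,1), goal (0,1), distance |2-0|+|1-1| = 2
Tile 4: at (2,2), goal (1,0), distance |2-1|+|2-0| = 3
Sum: 2 + 2 + 4 + 1 + 0 + 2 + 2 + 3 = 16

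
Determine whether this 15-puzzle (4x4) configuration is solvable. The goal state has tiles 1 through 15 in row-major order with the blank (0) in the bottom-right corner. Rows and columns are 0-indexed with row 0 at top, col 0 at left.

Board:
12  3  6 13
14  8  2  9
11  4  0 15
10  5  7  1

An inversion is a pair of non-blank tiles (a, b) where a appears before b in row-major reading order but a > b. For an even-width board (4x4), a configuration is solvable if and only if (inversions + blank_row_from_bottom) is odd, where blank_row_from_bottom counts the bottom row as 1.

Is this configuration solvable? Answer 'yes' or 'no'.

Answer: no

Derivation:
Inversions: 60
Blank is in row 2 (0-indexed from top), which is row 2 counting from the bottom (bottom = 1).
60 + 2 = 62, which is even, so the puzzle is not solvable.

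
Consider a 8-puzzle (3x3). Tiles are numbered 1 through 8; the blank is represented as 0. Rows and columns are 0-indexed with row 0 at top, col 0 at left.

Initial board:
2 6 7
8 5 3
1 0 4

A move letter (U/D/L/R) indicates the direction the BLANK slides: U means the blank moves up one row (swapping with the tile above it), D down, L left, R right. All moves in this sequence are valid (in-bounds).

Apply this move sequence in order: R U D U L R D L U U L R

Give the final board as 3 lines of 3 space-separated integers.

After move 1 (R):
2 6 7
8 5 3
1 4 0

After move 2 (U):
2 6 7
8 5 0
1 4 3

After move 3 (D):
2 6 7
8 5 3
1 4 0

After move 4 (U):
2 6 7
8 5 0
1 4 3

After move 5 (L):
2 6 7
8 0 5
1 4 3

After move 6 (R):
2 6 7
8 5 0
1 4 3

After move 7 (D):
2 6 7
8 5 3
1 4 0

After move 8 (L):
2 6 7
8 5 3
1 0 4

After move 9 (U):
2 6 7
8 0 3
1 5 4

After move 10 (U):
2 0 7
8 6 3
1 5 4

After move 11 (L):
0 2 7
8 6 3
1 5 4

After move 12 (R):
2 0 7
8 6 3
1 5 4

Answer: 2 0 7
8 6 3
1 5 4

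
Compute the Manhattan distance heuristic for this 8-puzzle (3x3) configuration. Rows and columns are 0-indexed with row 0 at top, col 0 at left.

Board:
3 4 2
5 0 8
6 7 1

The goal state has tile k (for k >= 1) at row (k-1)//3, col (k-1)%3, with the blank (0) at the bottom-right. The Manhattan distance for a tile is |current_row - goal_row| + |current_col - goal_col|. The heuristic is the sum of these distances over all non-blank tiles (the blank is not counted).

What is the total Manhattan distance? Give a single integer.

Tile 3: (0,0)->(0,2) = 2
Tile 4: (0,1)->(1,0) = 2
Tile 2: (0,2)->(0,1) = 1
Tile 5: (1,0)->(1,1) = 1
Tile 8: (1,2)->(2,1) = 2
Tile 6: (2,0)->(1,2) = 3
Tile 7: (2,1)->(2,0) = 1
Tile 1: (2,2)->(0,0) = 4
Sum: 2 + 2 + 1 + 1 + 2 + 3 + 1 + 4 = 16

Answer: 16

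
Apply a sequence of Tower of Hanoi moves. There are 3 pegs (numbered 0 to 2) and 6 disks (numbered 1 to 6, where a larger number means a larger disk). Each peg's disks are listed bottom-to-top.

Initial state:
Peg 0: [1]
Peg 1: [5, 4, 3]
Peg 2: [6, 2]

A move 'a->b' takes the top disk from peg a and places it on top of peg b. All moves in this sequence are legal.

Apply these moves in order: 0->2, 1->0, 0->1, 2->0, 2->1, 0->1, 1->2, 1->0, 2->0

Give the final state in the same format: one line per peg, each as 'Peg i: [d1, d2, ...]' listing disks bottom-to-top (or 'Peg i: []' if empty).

After move 1 (0->2):
Peg 0: []
Peg 1: [5, 4, 3]
Peg 2: [6, 2, 1]

After move 2 (1->0):
Peg 0: [3]
Peg 1: [5, 4]
Peg 2: [6, 2, 1]

After move 3 (0->1):
Peg 0: []
Peg 1: [5, 4, 3]
Peg 2: [6, 2, 1]

After move 4 (2->0):
Peg 0: [1]
Peg 1: [5, 4, 3]
Peg 2: [6, 2]

After move 5 (2->1):
Peg 0: [1]
Peg 1: [5, 4, 3, 2]
Peg 2: [6]

After move 6 (0->1):
Peg 0: []
Peg 1: [5, 4, 3, 2, 1]
Peg 2: [6]

After move 7 (1->2):
Peg 0: []
Peg 1: [5, 4, 3, 2]
Peg 2: [6, 1]

After move 8 (1->0):
Peg 0: [2]
Peg 1: [5, 4, 3]
Peg 2: [6, 1]

After move 9 (2->0):
Peg 0: [2, 1]
Peg 1: [5, 4, 3]
Peg 2: [6]

Answer: Peg 0: [2, 1]
Peg 1: [5, 4, 3]
Peg 2: [6]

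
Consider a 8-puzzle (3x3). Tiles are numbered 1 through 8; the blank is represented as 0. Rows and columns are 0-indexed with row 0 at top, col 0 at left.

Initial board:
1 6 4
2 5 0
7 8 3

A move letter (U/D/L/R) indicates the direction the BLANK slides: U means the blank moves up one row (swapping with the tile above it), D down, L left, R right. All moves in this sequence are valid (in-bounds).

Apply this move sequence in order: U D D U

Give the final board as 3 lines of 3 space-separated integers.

After move 1 (U):
1 6 0
2 5 4
7 8 3

After move 2 (D):
1 6 4
2 5 0
7 8 3

After move 3 (D):
1 6 4
2 5 3
7 8 0

After move 4 (U):
1 6 4
2 5 0
7 8 3

Answer: 1 6 4
2 5 0
7 8 3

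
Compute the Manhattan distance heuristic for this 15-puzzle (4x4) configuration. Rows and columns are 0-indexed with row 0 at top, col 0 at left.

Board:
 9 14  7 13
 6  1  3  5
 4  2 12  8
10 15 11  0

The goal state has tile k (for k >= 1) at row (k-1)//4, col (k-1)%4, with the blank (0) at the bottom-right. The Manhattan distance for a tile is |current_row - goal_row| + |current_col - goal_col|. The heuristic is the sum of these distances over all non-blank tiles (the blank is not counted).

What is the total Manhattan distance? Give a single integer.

Answer: 32

Derivation:
Tile 9: at (0,0), goal (2,0), distance |0-2|+|0-0| = 2
Tile 14: at (0,1), goal (3,1), distance |0-3|+|1-1| = 3
Tile 7: at (0,2), goal (1,2), distance |0-1|+|2-2| = 1
Tile 13: at (0,3), goal (3,0), distance |0-3|+|3-0| = 6
Tile 6: at (1,0), goal (1,1), distance |1-1|+|0-1| = 1
Tile 1: at (1,1), goal (0,0), distance |1-0|+|1-0| = 2
Tile 3: at (1,2), goal (0,2), distance |1-0|+|2-2| = 1
Tile 5: at (1,3), goal (1,0), distance |1-1|+|3-0| = 3
Tile 4: at (2,0), goal (0,3), distance |2-0|+|0-3| = 5
Tile 2: at (2,1), goal (0,1), distance |2-0|+|1-1| = 2
Tile 12: at (2,2), goal (2,3), distance |2-2|+|2-3| = 1
Tile 8: at (2,3), goal (1,3), distance |2-1|+|3-3| = 1
Tile 10: at (3,0), goal (2,1), distance |3-2|+|0-1| = 2
Tile 15: at (3,1), goal (3,2), distance |3-3|+|1-2| = 1
Tile 11: at (3,2), goal (2,2), distance |3-2|+|2-2| = 1
Sum: 2 + 3 + 1 + 6 + 1 + 2 + 1 + 3 + 5 + 2 + 1 + 1 + 2 + 1 + 1 = 32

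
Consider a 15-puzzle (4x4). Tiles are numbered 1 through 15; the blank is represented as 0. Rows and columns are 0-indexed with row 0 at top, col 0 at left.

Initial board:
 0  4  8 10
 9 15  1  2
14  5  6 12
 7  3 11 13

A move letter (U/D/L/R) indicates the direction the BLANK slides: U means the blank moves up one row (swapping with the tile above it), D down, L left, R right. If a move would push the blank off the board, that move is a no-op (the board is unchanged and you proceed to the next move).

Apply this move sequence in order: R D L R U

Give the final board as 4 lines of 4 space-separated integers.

After move 1 (R):
 4  0  8 10
 9 15  1  2
14  5  6 12
 7  3 11 13

After move 2 (D):
 4 15  8 10
 9  0  1  2
14  5  6 12
 7  3 11 13

After move 3 (L):
 4 15  8 10
 0  9  1  2
14  5  6 12
 7  3 11 13

After move 4 (R):
 4 15  8 10
 9  0  1  2
14  5  6 12
 7  3 11 13

After move 5 (U):
 4  0  8 10
 9 15  1  2
14  5  6 12
 7  3 11 13

Answer:  4  0  8 10
 9 15  1  2
14  5  6 12
 7  3 11 13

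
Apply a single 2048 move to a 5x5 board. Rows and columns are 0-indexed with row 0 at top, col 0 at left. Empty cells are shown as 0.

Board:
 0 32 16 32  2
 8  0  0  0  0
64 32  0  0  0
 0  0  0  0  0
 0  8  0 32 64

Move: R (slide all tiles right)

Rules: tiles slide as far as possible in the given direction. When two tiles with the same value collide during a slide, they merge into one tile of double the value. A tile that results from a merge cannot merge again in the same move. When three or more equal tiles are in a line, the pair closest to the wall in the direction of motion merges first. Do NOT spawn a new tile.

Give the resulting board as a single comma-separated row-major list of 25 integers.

Answer: 0, 32, 16, 32, 2, 0, 0, 0, 0, 8, 0, 0, 0, 64, 32, 0, 0, 0, 0, 0, 0, 0, 8, 32, 64

Derivation:
Slide right:
row 0: [0, 32, 16, 32, 2] -> [0, 32, 16, 32, 2]
row 1: [8, 0, 0, 0, 0] -> [0, 0, 0, 0, 8]
row 2: [64, 32, 0, 0, 0] -> [0, 0, 0, 64, 32]
row 3: [0, 0, 0, 0, 0] -> [0, 0, 0, 0, 0]
row 4: [0, 8, 0, 32, 64] -> [0, 0, 8, 32, 64]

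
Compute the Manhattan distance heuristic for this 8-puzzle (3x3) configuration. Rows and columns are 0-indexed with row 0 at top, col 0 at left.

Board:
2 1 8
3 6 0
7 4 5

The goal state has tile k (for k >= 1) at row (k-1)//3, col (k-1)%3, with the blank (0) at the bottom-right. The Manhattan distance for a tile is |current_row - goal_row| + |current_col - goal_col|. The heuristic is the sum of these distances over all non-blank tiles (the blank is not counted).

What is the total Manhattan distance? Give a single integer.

Answer: 13

Derivation:
Tile 2: (0,0)->(0,1) = 1
Tile 1: (0,1)->(0,0) = 1
Tile 8: (0,2)->(2,1) = 3
Tile 3: (1,0)->(0,2) = 3
Tile 6: (1,1)->(1,2) = 1
Tile 7: (2,0)->(2,0) = 0
Tile 4: (2,1)->(1,0) = 2
Tile 5: (2,2)->(1,1) = 2
Sum: 1 + 1 + 3 + 3 + 1 + 0 + 2 + 2 = 13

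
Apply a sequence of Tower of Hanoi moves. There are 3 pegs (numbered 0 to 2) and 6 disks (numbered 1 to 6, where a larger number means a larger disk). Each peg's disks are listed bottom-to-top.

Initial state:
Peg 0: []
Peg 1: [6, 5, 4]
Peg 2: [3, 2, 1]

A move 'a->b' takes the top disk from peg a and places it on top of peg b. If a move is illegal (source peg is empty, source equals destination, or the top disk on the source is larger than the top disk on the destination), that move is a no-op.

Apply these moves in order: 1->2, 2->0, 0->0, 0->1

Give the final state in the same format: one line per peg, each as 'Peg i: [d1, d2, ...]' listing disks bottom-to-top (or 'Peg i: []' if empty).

After move 1 (1->2):
Peg 0: []
Peg 1: [6, 5, 4]
Peg 2: [3, 2, 1]

After move 2 (2->0):
Peg 0: [1]
Peg 1: [6, 5, 4]
Peg 2: [3, 2]

After move 3 (0->0):
Peg 0: [1]
Peg 1: [6, 5, 4]
Peg 2: [3, 2]

After move 4 (0->1):
Peg 0: []
Peg 1: [6, 5, 4, 1]
Peg 2: [3, 2]

Answer: Peg 0: []
Peg 1: [6, 5, 4, 1]
Peg 2: [3, 2]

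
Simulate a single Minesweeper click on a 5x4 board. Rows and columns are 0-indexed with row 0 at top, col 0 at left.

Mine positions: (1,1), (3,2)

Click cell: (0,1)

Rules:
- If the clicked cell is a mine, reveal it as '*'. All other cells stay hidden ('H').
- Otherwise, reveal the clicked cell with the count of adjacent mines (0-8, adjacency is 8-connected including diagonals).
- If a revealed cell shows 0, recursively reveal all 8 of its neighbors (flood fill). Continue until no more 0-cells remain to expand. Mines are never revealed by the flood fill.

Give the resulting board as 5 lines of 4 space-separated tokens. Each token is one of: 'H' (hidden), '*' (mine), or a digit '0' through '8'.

H 1 H H
H H H H
H H H H
H H H H
H H H H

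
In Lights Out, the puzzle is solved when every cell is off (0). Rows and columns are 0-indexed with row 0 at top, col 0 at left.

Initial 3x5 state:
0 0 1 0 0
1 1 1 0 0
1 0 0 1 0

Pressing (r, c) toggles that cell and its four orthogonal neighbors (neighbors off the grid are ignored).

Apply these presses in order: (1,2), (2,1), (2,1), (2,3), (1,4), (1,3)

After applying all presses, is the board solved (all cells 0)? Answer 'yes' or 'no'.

After press 1 at (1,2):
0 0 0 0 0
1 0 0 1 0
1 0 1 1 0

After press 2 at (2,1):
0 0 0 0 0
1 1 0 1 0
0 1 0 1 0

After press 3 at (2,1):
0 0 0 0 0
1 0 0 1 0
1 0 1 1 0

After press 4 at (2,3):
0 0 0 0 0
1 0 0 0 0
1 0 0 0 1

After press 5 at (1,4):
0 0 0 0 1
1 0 0 1 1
1 0 0 0 0

After press 6 at (1,3):
0 0 0 1 1
1 0 1 0 0
1 0 0 1 0

Lights still on: 6

Answer: no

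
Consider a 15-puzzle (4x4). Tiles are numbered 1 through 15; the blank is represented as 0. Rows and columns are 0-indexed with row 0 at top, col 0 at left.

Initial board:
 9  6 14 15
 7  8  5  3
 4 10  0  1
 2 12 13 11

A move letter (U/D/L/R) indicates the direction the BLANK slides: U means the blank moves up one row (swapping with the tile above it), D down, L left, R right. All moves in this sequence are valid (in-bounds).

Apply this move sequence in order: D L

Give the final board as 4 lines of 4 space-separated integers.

Answer:  9  6 14 15
 7  8  5  3
 4 10 13  1
 2  0 12 11

Derivation:
After move 1 (D):
 9  6 14 15
 7  8  5  3
 4 10 13  1
 2 12  0 11

After move 2 (L):
 9  6 14 15
 7  8  5  3
 4 10 13  1
 2  0 12 11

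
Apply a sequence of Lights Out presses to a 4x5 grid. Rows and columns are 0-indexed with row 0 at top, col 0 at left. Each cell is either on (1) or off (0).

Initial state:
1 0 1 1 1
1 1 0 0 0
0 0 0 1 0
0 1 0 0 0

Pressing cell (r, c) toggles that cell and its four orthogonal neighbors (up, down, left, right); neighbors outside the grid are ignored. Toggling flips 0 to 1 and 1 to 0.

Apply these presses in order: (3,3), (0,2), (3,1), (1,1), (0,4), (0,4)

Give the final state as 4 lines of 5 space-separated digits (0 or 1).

Answer: 1 0 0 0 1
0 0 0 0 0
0 0 0 0 0
1 0 0 1 1

Derivation:
After press 1 at (3,3):
1 0 1 1 1
1 1 0 0 0
0 0 0 0 0
0 1 1 1 1

After press 2 at (0,2):
1 1 0 0 1
1 1 1 0 0
0 0 0 0 0
0 1 1 1 1

After press 3 at (3,1):
1 1 0 0 1
1 1 1 0 0
0 1 0 0 0
1 0 0 1 1

After press 4 at (1,1):
1 0 0 0 1
0 0 0 0 0
0 0 0 0 0
1 0 0 1 1

After press 5 at (0,4):
1 0 0 1 0
0 0 0 0 1
0 0 0 0 0
1 0 0 1 1

After press 6 at (0,4):
1 0 0 0 1
0 0 0 0 0
0 0 0 0 0
1 0 0 1 1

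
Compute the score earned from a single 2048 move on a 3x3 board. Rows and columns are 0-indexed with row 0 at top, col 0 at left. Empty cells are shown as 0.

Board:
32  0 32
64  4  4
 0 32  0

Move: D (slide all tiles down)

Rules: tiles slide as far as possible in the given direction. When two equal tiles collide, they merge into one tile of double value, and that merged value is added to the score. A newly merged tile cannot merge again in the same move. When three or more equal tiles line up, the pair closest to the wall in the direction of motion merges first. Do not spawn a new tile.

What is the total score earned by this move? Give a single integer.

Slide down:
col 0: [32, 64, 0] -> [0, 32, 64]  score +0 (running 0)
col 1: [0, 4, 32] -> [0, 4, 32]  score +0 (running 0)
col 2: [32, 4, 0] -> [0, 32, 4]  score +0 (running 0)
Board after move:
 0  0  0
32  4 32
64 32  4

Answer: 0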